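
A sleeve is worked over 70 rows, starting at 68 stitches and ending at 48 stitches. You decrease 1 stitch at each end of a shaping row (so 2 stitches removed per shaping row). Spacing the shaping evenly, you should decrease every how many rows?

Decrease every 7th row.

Stitches to remove: |48 − 68| = 20.
Shaping rows needed: 20 / 2 = 10.
70 rows / 10 = every 7 rows.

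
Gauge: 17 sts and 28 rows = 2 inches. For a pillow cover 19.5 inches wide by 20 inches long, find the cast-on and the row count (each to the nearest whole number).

Stitch gauge = 17/2 = 8.5 sts/in; 19.5 × 8.5 = 165.75 → 166 sts.
Row gauge = 28/2 = 14 rows/in; 20 × 14 = 280.00 → 280 rows.

Cast on 166 stitches and work 280 rows.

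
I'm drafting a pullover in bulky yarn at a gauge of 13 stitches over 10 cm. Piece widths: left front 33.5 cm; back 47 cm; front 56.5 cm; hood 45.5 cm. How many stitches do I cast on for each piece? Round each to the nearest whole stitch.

left front 44; back 61; front 73; hood 59.

Rate = 13/10 = 1.3 sts per cm.
left front: 33.5 × 1.3 = 43.55 → 44.
back: 47 × 1.3 = 61.10 → 61.
front: 56.5 × 1.3 = 73.45 → 73.
hood: 45.5 × 1.3 = 59.15 → 59.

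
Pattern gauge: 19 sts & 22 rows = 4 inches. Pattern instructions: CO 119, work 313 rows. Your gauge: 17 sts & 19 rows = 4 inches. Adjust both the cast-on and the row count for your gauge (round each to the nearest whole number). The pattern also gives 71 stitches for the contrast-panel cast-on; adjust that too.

Cast on 106 stitches; work 270 rows; contrast-panel cast-on 64 stitches.

Stitches: 119 × 17/19 = 106.47 → 106.
Rows: 313 × 19/22 = 270.32 → 270.
contrast-panel cast-on: 71 × 17/19 = 63.53 → 64.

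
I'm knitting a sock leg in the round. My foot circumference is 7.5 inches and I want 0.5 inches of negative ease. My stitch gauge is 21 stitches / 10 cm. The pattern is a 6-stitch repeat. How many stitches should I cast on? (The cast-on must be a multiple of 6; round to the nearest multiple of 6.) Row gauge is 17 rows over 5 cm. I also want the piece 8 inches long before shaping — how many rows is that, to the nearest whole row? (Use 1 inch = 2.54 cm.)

Cast on 36 stitches; work 69 rows.

Finished = 7.5 − 0.5 = 7 inches.
7 inches × 2.54 = 17.78 cm.
21/10 = 2.1 sts per cm; 17.78 × 2.1 = 37.34 sts.
Nearest multiple of 6 → 36.
8 inches = 20.32 cm; × 3.4 = 69.09 → 69 rows.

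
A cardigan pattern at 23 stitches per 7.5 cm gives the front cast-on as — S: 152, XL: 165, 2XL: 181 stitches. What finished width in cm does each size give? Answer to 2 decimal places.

S 49.57 cm; XL 53.80 cm; 2XL 59.02 cm.

23/7.5 = 3.067 sts per cm.
S: 152 / 3.067 = 49.565 → 49.57 cm.
XL: 165 / 3.067 = 53.804 → 53.80 cm.
2XL: 181 / 3.067 = 59.022 → 59.02 cm.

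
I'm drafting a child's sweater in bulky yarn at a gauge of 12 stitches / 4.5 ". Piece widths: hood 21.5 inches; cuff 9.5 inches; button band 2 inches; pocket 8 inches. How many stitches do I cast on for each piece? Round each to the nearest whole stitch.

hood 57; cuff 25; button band 5; pocket 21.

Rate = 12/4.5 = 2.667 sts per in.
hood: 21.5 × 2.667 = 57.33 → 57.
cuff: 9.5 × 2.667 = 25.33 → 25.
button band: 2 × 2.667 = 5.33 → 5.
pocket: 8 × 2.667 = 21.33 → 21.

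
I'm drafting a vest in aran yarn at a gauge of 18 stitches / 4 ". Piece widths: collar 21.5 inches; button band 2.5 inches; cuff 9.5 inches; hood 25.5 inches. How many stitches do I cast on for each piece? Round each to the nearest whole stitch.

Rate = 18/4 = 4.5 sts per in.
collar: 21.5 × 4.5 = 96.75 → 97.
button band: 2.5 × 4.5 = 11.25 → 11.
cuff: 9.5 × 4.5 = 42.75 → 43.
hood: 25.5 × 4.5 = 114.75 → 115.

collar 97; button band 11; cuff 43; hood 115.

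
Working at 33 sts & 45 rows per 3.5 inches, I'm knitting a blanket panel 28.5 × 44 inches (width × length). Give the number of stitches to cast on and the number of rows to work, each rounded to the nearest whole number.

Stitch gauge = 33/3.5 = 9.429 sts/in; 28.5 × 9.429 = 268.71 → 269 sts.
Row gauge = 45/3.5 = 12.857 rows/in; 44 × 12.857 = 565.71 → 566 rows.

Cast on 269 stitches and work 566 rows.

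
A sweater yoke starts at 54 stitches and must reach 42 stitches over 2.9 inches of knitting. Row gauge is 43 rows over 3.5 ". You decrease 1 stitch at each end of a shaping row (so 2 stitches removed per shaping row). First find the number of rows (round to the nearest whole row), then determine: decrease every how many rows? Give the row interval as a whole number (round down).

Decrease every 6th row.

Rows = 2.9 × 12.286 = 35.6 → 36 rows.
Stitches to remove: 12 → 6 shaping rows (at 2 st each).
36 / 6 = 6.00 → every 6 rows.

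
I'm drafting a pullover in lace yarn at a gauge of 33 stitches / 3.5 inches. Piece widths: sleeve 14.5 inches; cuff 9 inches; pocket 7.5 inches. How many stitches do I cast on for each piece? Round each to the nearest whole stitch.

Rate = 33/3.5 = 9.429 sts per in.
sleeve: 14.5 × 9.429 = 136.71 → 137.
cuff: 9 × 9.429 = 84.86 → 85.
pocket: 7.5 × 9.429 = 70.71 → 71.

sleeve 137; cuff 85; pocket 71.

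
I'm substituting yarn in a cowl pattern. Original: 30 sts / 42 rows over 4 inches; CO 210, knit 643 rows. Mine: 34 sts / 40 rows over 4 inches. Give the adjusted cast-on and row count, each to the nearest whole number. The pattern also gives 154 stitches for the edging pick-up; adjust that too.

Cast on 238 stitches; work 612 rows; edging pick-up 175 stitches.

Stitches: 210 × 34/30 = 238.00 → 238.
Rows: 643 × 40/42 = 612.38 → 612.
edging pick-up: 154 × 34/30 = 174.53 → 175.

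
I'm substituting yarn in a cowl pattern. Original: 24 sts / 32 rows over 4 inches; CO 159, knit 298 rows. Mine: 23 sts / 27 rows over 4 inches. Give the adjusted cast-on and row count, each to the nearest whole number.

Cast on 152 stitches; work 251 rows.

Stitches: 159 × 23/24 = 152.38 → 152.
Rows: 298 × 27/32 = 251.44 → 251.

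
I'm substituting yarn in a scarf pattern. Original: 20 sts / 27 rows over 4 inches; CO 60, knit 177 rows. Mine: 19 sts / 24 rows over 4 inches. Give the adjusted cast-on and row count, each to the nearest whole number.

Stitches: 60 × 19/20 = 57.00 → 57.
Rows: 177 × 24/27 = 157.33 → 157.

Cast on 57 stitches; work 157 rows.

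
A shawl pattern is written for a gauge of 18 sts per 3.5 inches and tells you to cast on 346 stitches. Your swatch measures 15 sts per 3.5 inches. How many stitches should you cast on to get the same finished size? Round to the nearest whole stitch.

288 stitches.

Scale factor = 15 / 18 = 0.833.
346 × 15 / 18 = 288.33 sts.
→ 288 sts.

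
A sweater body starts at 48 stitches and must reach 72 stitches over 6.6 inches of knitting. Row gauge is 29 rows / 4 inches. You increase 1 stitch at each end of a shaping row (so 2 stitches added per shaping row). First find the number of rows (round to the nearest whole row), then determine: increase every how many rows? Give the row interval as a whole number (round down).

Increase every 4th row.

Rows = 6.6 × 7.25 = 47.8 → 48 rows.
Stitches to add: 24 → 12 shaping rows (at 2 st each).
48 / 12 = 4.00 → every 4 rows.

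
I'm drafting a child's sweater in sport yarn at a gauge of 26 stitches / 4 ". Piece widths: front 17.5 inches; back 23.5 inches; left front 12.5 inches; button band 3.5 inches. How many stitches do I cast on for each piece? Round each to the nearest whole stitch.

front 114; back 153; left front 81; button band 23.

Rate = 26/4 = 6.5 sts per in.
front: 17.5 × 6.5 = 113.75 → 114.
back: 23.5 × 6.5 = 152.75 → 153.
left front: 12.5 × 6.5 = 81.25 → 81.
button band: 3.5 × 6.5 = 22.75 → 23.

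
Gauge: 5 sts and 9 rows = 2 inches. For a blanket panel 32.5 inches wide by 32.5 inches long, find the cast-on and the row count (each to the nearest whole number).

Stitch gauge = 5/2 = 2.5 sts/in; 32.5 × 2.5 = 81.25 → 81 sts.
Row gauge = 9/2 = 4.5 rows/in; 32.5 × 4.5 = 146.25 → 146 rows.

Cast on 81 stitches and work 146 rows.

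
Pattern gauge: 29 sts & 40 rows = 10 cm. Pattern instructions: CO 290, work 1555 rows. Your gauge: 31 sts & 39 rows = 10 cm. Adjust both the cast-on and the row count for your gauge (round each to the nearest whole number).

Cast on 310 stitches; work 1516 rows.

Stitches: 290 × 31/29 = 310.00 → 310.
Rows: 1555 × 39/40 = 1516.12 → 1516.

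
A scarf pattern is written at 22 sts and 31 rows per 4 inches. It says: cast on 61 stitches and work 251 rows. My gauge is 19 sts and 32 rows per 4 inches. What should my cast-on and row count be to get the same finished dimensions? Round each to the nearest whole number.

Cast on 53 stitches; work 259 rows.

Stitches: 61 × 19/22 = 52.68 → 53.
Rows: 251 × 32/31 = 259.10 → 259.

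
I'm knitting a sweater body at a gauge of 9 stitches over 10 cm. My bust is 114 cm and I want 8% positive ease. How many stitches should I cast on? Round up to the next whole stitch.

111 stitches.

Finished = 114 × 1.08 = 123.12 cm.
9 / 10 = 0.9 sts per cm.
123.12 × 0.9 = 110.81 sts.
→ 111 sts.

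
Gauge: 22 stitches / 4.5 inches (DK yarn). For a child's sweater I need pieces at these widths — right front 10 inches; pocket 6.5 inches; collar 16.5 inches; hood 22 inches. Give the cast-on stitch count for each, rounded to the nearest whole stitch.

right front 49; pocket 32; collar 81; hood 108.

Rate = 22/4.5 = 4.889 sts per in.
right front: 10 × 4.889 = 48.89 → 49.
pocket: 6.5 × 4.889 = 31.78 → 32.
collar: 16.5 × 4.889 = 80.67 → 81.
hood: 22 × 4.889 = 107.56 → 108.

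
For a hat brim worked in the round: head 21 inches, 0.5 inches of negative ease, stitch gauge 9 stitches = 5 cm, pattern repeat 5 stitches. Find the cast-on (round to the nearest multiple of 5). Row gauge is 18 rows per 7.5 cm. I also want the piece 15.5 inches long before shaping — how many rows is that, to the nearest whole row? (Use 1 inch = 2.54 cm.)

Finished = 21 − 0.5 = 20.5 inches.
20.5 inches × 2.54 = 52.07 cm.
9/5 = 1.8 sts per cm; 52.07 × 1.8 = 93.73 sts.
Nearest multiple of 5 → 95.
15.5 inches = 39.37 cm; × 2.4 = 94.49 → 94 rows.

Cast on 95 stitches; work 94 rows.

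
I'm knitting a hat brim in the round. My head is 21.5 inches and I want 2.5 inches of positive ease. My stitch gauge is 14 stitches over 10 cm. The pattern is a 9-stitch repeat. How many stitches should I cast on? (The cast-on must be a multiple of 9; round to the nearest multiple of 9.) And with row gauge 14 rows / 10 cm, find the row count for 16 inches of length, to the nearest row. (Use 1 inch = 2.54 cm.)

Finished = 21.5 + 2.5 = 24 inches.
24 inches × 2.54 = 60.96 cm.
14/10 = 1.4 sts per cm; 60.96 × 1.4 = 85.34 sts.
Nearest multiple of 9 → 81.
16 inches = 40.64 cm; × 1.4 = 56.90 → 57 rows.

Cast on 81 stitches; work 57 rows.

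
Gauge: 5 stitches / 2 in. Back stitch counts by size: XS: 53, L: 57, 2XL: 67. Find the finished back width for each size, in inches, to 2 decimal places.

5/2 = 2.5 sts per in.
XS: 53 / 2.5 = 21.200 → 21.20 in.
L: 57 / 2.5 = 22.800 → 22.80 in.
2XL: 67 / 2.5 = 26.800 → 26.80 in.

XS 21.20 inches; L 22.80 inches; 2XL 26.80 inches.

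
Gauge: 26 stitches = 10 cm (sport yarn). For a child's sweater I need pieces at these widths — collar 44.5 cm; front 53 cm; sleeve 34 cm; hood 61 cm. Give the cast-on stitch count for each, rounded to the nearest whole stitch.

collar 116; front 138; sleeve 88; hood 159.

Rate = 26/10 = 2.6 sts per cm.
collar: 44.5 × 2.6 = 115.70 → 116.
front: 53 × 2.6 = 137.80 → 138.
sleeve: 34 × 2.6 = 88.40 → 88.
hood: 61 × 2.6 = 158.60 → 159.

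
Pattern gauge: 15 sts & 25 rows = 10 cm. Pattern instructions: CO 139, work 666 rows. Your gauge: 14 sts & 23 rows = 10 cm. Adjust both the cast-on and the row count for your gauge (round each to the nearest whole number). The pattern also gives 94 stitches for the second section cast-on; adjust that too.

Stitches: 139 × 14/15 = 129.73 → 130.
Rows: 666 × 23/25 = 612.72 → 613.
second section cast-on: 94 × 14/15 = 87.73 → 88.

Cast on 130 stitches; work 613 rows; second section cast-on 88 stitches.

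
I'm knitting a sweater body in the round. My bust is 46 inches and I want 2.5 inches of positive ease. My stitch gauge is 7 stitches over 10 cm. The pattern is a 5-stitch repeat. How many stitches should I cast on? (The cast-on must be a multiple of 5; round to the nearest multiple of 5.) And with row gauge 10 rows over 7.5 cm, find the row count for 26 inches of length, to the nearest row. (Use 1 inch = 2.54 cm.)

Cast on 85 stitches; work 88 rows.

Finished = 46 + 2.5 = 48.5 inches.
48.5 inches × 2.54 = 123.19 cm.
7/10 = 0.7 sts per cm; 123.19 × 0.7 = 86.23 sts.
Nearest multiple of 5 → 85.
26 inches = 66.04 cm; × 1.333 = 88.05 → 88 rows.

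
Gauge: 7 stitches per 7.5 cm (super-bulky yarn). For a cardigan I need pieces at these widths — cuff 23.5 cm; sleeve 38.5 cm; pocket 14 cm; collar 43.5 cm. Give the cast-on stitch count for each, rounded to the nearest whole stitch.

Rate = 7/7.5 = 0.933 sts per cm.
cuff: 23.5 × 0.933 = 21.93 → 22.
sleeve: 38.5 × 0.933 = 35.93 → 36.
pocket: 14 × 0.933 = 13.07 → 13.
collar: 43.5 × 0.933 = 40.60 → 41.

cuff 22; sleeve 36; pocket 13; collar 41.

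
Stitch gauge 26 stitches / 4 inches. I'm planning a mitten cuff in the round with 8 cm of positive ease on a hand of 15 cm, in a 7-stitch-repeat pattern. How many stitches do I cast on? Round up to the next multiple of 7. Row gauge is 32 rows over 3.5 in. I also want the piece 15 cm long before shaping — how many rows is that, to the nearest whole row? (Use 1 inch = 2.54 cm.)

Cast on 63 stitches; work 54 rows.

Finished = 15 + 8 = 23 cm.
23 cm × 1/2.54 = 9.06 inches.
26/4 = 6.5 sts per in; 9.06 × 6.5 = 58.86 sts.
Next multiple of 7 → 63.
15 cm = 5.91 inches; × 9.143 = 53.99 → 54 rows.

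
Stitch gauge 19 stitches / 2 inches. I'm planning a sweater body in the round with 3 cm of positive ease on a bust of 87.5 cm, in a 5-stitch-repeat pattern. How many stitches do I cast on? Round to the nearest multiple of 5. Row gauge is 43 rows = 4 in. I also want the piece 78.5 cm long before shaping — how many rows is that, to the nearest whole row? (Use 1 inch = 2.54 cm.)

Cast on 340 stitches; work 332 rows.

Finished = 87.5 + 3 = 90.5 cm.
90.5 cm × 1/2.54 = 35.63 inches.
19/2 = 9.5 sts per in; 35.63 × 9.5 = 338.48 sts.
Nearest multiple of 5 → 340.
78.5 cm = 30.91 inches; × 10.75 = 332.23 → 332 rows.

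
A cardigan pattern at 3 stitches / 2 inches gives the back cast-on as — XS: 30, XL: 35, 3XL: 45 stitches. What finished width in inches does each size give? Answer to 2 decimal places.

3/2 = 1.5 sts per in.
XS: 30 / 1.5 = 20.000 → 20.00 in.
XL: 35 / 1.5 = 23.333 → 23.33 in.
3XL: 45 / 1.5 = 30.000 → 30.00 in.

XS 20.00 inches; XL 23.33 inches; 3XL 30.00 inches.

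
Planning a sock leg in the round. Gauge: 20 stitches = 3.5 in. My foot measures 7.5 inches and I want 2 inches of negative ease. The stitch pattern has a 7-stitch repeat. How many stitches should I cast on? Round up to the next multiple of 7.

Finished = 7.5 − 2 = 5.5 inches.
20 / 3.5 = 5.714 sts/in.
5.5 × 5.714 = 31.43 sts.
Next multiple of 7: 35.

35 stitches.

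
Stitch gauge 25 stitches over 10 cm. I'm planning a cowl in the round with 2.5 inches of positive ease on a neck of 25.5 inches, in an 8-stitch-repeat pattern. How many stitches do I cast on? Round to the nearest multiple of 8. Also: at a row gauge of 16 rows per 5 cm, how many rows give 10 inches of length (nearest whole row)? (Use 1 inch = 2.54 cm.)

Cast on 176 stitches; work 81 rows.

Finished = 25.5 + 2.5 = 28 inches.
28 inches × 2.54 = 71.12 cm.
25/10 = 2.5 sts per cm; 71.12 × 2.5 = 177.80 sts.
Nearest multiple of 8 → 176.
10 inches = 25.40 cm; × 3.2 = 81.28 → 81 rows.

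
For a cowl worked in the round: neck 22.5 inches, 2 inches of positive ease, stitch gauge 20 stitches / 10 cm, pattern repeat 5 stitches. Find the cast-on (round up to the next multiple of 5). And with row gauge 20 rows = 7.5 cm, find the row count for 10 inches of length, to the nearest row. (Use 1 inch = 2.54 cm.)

Finished = 22.5 + 2 = 24.5 inches.
24.5 inches × 2.54 = 62.23 cm.
20/10 = 2 sts per cm; 62.23 × 2 = 124.46 sts.
Next multiple of 5 → 125.
10 inches = 25.40 cm; × 2.667 = 67.73 → 68 rows.

Cast on 125 stitches; work 68 rows.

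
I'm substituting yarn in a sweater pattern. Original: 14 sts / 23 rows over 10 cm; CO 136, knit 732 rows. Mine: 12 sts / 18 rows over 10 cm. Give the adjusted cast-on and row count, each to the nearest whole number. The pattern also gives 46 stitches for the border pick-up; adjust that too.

Cast on 117 stitches; work 573 rows; border pick-up 39 stitches.

Stitches: 136 × 12/14 = 116.57 → 117.
Rows: 732 × 18/23 = 572.87 → 573.
border pick-up: 46 × 12/14 = 39.43 → 39.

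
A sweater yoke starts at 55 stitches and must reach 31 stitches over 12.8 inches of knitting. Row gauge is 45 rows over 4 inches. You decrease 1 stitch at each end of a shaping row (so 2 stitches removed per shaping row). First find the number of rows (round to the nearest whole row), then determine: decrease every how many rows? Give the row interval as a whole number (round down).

Decrease every 12th row.

Rows = 12.8 × 11.25 = 144.0 → 144 rows.
Stitches to remove: 24 → 12 shaping rows (at 2 st each).
144 / 12 = 12.00 → every 12 rows.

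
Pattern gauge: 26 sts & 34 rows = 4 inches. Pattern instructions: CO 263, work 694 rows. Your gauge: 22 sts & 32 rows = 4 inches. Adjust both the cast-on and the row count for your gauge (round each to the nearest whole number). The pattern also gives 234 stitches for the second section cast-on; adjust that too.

Cast on 223 stitches; work 653 rows; second section cast-on 198 stitches.

Stitches: 263 × 22/26 = 222.54 → 223.
Rows: 694 × 32/34 = 653.18 → 653.
second section cast-on: 234 × 22/26 = 198.00 → 198.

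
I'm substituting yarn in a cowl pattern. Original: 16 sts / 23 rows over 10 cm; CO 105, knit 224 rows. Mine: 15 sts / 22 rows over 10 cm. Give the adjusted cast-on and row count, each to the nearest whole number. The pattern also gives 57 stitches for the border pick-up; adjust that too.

Stitches: 105 × 15/16 = 98.44 → 98.
Rows: 224 × 22/23 = 214.26 → 214.
border pick-up: 57 × 15/16 = 53.44 → 53.

Cast on 98 stitches; work 214 rows; border pick-up 53 stitches.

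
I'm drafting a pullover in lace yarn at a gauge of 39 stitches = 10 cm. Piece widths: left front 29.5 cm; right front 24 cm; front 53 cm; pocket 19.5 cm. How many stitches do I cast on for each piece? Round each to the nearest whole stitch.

Rate = 39/10 = 3.9 sts per cm.
left front: 29.5 × 3.9 = 115.05 → 115.
right front: 24 × 3.9 = 93.60 → 94.
front: 53 × 3.9 = 206.70 → 207.
pocket: 19.5 × 3.9 = 76.05 → 76.

left front 115; right front 94; front 207; pocket 76.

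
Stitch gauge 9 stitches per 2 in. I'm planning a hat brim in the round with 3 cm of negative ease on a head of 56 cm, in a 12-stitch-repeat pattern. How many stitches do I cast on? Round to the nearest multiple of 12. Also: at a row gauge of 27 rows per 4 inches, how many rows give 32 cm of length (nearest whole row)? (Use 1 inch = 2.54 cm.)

Cast on 96 stitches; work 85 rows.

Finished = 56 − 3 = 53 cm.
53 cm × 1/2.54 = 20.87 inches.
9/2 = 4.5 sts per in; 20.87 × 4.5 = 93.90 sts.
Nearest multiple of 12 → 96.
32 cm = 12.60 inches; × 6.75 = 85.04 → 85 rows.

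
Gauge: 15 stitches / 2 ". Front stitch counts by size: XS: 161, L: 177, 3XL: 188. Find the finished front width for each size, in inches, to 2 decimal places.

15/2 = 7.5 sts per in.
XS: 161 / 7.5 = 21.467 → 21.47 in.
L: 177 / 7.5 = 23.600 → 23.60 in.
3XL: 188 / 7.5 = 25.067 → 25.07 in.

XS 21.47 inches; L 23.60 inches; 3XL 25.07 inches.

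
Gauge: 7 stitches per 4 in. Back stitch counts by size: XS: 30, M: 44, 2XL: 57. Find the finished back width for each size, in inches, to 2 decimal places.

XS 17.14 inches; M 25.14 inches; 2XL 32.57 inches.

7/4 = 1.75 sts per in.
XS: 30 / 1.75 = 17.143 → 17.14 in.
M: 44 / 1.75 = 25.143 → 25.14 in.
2XL: 57 / 1.75 = 32.571 → 32.57 in.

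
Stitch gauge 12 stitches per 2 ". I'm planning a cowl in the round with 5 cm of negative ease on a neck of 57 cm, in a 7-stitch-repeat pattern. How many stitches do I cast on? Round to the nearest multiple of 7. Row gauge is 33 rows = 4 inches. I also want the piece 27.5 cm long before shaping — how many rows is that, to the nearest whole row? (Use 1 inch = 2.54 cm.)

Cast on 126 stitches; work 89 rows.

Finished = 57 − 5 = 52 cm.
52 cm × 1/2.54 = 20.47 inches.
12/2 = 6 sts per in; 20.47 × 6 = 122.83 sts.
Nearest multiple of 7 → 126.
27.5 cm = 10.83 inches; × 8.25 = 89.32 → 89 rows.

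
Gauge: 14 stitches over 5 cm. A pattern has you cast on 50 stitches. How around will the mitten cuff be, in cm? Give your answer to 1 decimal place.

14 stitches / 5 cm = 2.8 stitches per cm.
50 / 2.8 = 17.86 cm.

17.9 cm.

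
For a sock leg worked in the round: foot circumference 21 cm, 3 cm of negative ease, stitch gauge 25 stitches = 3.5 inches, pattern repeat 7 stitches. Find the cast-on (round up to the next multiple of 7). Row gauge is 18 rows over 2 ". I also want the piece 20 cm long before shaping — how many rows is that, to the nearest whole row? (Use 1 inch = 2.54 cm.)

Cast on 56 stitches; work 71 rows.

Finished = 21 − 3 = 18 cm.
18 cm × 1/2.54 = 7.09 inches.
25/3.5 = 7.143 sts per in; 7.09 × 7.143 = 50.62 sts.
Next multiple of 7 → 56.
20 cm = 7.87 inches; × 9 = 70.87 → 71 rows.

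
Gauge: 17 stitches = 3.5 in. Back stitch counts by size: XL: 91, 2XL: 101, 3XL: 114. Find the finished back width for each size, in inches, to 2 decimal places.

17/3.5 = 4.857 sts per in.
XL: 91 / 4.857 = 18.735 → 18.74 in.
2XL: 101 / 4.857 = 20.794 → 20.79 in.
3XL: 114 / 4.857 = 23.471 → 23.47 in.

XL 18.74 inches; 2XL 20.79 inches; 3XL 23.47 inches.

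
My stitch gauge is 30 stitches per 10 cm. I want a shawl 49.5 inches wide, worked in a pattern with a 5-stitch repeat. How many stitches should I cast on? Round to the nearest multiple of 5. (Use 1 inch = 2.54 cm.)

CO 375 sts.

49.5 in = 49.5 × 2.54 = 125.73 cm.
30 / 10 = 3 sts/cm.
125.73 × 3 = 377.19 sts.
→ 375.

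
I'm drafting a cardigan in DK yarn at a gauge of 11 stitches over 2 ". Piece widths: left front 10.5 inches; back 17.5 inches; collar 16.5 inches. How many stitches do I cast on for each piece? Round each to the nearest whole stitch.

Rate = 11/2 = 5.5 sts per in.
left front: 10.5 × 5.5 = 57.75 → 58.
back: 17.5 × 5.5 = 96.25 → 96.
collar: 16.5 × 5.5 = 90.75 → 91.

left front 58; back 96; collar 91.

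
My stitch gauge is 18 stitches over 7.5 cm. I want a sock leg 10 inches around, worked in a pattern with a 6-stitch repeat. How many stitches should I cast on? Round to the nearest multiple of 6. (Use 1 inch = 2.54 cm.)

10 in = 10 × 2.54 = 25.40 cm.
18 / 7.5 = 2.4 sts/cm.
25.40 × 2.4 = 60.96 sts.
→ 60.

Cast on 60 stitches.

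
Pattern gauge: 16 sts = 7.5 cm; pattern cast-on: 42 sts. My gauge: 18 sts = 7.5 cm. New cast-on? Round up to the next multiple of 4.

Scale factor = 18 / 16 = 1.125.
42 × 18 / 16 = 47.25 sts.
→ 48 sts.

Cast on 48 stitches.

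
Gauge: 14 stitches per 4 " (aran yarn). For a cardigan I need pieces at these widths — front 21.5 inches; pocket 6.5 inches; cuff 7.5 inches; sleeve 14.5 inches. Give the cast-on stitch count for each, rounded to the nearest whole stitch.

front 75; pocket 23; cuff 26; sleeve 51.

Rate = 14/4 = 3.5 sts per in.
front: 21.5 × 3.5 = 75.25 → 75.
pocket: 6.5 × 3.5 = 22.75 → 23.
cuff: 7.5 × 3.5 = 26.25 → 26.
sleeve: 14.5 × 3.5 = 50.75 → 51.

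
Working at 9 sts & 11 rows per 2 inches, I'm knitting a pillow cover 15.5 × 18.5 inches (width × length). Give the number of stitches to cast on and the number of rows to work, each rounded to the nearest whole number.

Cast on 70 stitches and work 102 rows.

Stitch gauge = 9/2 = 4.5 sts/in; 15.5 × 4.5 = 69.75 → 70 sts.
Row gauge = 11/2 = 5.5 rows/in; 18.5 × 5.5 = 101.75 → 102 rows.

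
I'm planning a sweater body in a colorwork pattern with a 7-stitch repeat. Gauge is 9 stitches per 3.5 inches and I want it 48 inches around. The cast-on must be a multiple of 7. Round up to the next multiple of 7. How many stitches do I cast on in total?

9 / 3.5 = 2.571 sts per inch.
48 × 2.571 = 123.43 sts.
Next multiple of 7: 126.

CO 126 sts.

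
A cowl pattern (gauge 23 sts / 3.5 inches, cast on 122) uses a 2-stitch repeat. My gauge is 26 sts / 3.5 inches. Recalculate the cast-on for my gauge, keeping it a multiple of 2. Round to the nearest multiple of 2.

122 × 26 / 23 = 137.91.
Nearest multiple of 2: 138.

CO 138 sts.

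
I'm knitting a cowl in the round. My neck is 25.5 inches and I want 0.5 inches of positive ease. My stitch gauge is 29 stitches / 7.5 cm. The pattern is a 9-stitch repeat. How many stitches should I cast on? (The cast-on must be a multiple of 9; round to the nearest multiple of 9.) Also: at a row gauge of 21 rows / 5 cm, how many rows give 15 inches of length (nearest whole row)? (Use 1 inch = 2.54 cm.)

Cast on 252 stitches; work 160 rows.

Finished = 25.5 + 0.5 = 26 inches.
26 inches × 2.54 = 66.04 cm.
29/7.5 = 3.867 sts per cm; 66.04 × 3.867 = 255.35 sts.
Nearest multiple of 9 → 252.
15 inches = 38.10 cm; × 4.2 = 160.02 → 160 rows.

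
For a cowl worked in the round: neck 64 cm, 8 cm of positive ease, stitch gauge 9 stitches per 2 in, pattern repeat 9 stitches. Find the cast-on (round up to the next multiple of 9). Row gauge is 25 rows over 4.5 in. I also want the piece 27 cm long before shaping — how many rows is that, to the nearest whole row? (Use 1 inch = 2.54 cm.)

Finished = 64 + 8 = 72 cm.
72 cm × 1/2.54 = 28.35 inches.
9/2 = 4.5 sts per in; 28.35 × 4.5 = 127.56 sts.
Next multiple of 9 → 135.
27 cm = 10.63 inches; × 5.556 = 59.06 → 59 rows.

Cast on 135 stitches; work 59 rows.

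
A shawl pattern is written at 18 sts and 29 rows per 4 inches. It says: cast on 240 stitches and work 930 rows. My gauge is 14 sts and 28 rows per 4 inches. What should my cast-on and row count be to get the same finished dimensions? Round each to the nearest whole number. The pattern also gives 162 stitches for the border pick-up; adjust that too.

Cast on 187 stitches; work 898 rows; border pick-up 126 stitches.

Stitches: 240 × 14/18 = 186.67 → 187.
Rows: 930 × 28/29 = 897.93 → 898.
border pick-up: 162 × 14/18 = 126.00 → 126.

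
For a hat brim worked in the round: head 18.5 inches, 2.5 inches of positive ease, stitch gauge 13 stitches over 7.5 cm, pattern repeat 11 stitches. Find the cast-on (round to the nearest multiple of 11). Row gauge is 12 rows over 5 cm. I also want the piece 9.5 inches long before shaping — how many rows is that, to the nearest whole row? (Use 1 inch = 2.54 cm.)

Finished = 18.5 + 2.5 = 21 inches.
21 inches × 2.54 = 53.34 cm.
13/7.5 = 1.733 sts per cm; 53.34 × 1.733 = 92.46 sts.
Nearest multiple of 11 → 88.
9.5 inches = 24.13 cm; × 2.4 = 57.91 → 58 rows.

Cast on 88 stitches; work 58 rows.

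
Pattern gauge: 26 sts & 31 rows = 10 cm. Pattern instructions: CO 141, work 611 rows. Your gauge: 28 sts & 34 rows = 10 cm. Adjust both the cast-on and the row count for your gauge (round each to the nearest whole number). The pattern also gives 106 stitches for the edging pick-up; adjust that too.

Stitches: 141 × 28/26 = 151.85 → 152.
Rows: 611 × 34/31 = 670.13 → 670.
edging pick-up: 106 × 28/26 = 114.15 → 114.

Cast on 152 stitches; work 670 rows; edging pick-up 114 stitches.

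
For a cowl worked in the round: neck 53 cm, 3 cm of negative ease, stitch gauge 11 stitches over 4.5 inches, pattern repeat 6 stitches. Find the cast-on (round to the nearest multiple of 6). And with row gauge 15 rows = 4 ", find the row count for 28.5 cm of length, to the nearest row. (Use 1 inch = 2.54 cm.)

Finished = 53 − 3 = 50 cm.
50 cm × 1/2.54 = 19.69 inches.
11/4.5 = 2.444 sts per in; 19.69 × 2.444 = 48.12 sts.
Nearest multiple of 6 → 48.
28.5 cm = 11.22 inches; × 3.75 = 42.08 → 42 rows.

Cast on 48 stitches; work 42 rows.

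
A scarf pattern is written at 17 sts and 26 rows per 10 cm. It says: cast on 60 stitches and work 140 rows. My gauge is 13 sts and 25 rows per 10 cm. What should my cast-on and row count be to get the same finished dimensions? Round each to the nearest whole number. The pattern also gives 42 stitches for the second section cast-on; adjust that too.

Cast on 46 stitches; work 135 rows; second section cast-on 32 stitches.

Stitches: 60 × 13/17 = 45.88 → 46.
Rows: 140 × 25/26 = 134.62 → 135.
second section cast-on: 42 × 13/17 = 32.12 → 32.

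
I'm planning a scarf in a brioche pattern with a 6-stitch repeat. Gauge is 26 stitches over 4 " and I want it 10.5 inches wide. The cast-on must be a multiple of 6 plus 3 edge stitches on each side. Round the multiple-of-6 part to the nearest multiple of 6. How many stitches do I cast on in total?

Cast on 66 stitches.

26 / 4 = 6.5 sts per inch.
10.5 × 6.5 = 68.25 sts.
Less 6 edge sts → 62.25 for the repeat.
Nearest multiple of 6: 60.
Add back 6 edge sts → 66.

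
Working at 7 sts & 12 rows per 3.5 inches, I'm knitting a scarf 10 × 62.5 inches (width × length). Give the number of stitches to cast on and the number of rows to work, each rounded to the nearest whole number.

Cast on 20 stitches and work 214 rows.

Stitch gauge = 7/3.5 = 2 sts/in; 10 × 2 = 20.00 → 20 sts.
Row gauge = 12/3.5 = 3.429 rows/in; 62.5 × 3.429 = 214.29 → 214 rows.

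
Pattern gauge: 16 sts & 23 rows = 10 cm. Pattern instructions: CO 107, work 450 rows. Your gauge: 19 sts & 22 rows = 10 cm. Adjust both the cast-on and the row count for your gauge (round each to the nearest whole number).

Cast on 127 stitches; work 430 rows.

Stitches: 107 × 19/16 = 127.06 → 127.
Rows: 450 × 22/23 = 430.43 → 430.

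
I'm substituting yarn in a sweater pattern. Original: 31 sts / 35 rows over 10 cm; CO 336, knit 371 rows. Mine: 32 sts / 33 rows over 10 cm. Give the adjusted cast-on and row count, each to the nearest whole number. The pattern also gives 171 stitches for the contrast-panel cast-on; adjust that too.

Stitches: 336 × 32/31 = 346.84 → 347.
Rows: 371 × 33/35 = 349.80 → 350.
contrast-panel cast-on: 171 × 32/31 = 176.52 → 177.

Cast on 347 stitches; work 350 rows; contrast-panel cast-on 177 stitches.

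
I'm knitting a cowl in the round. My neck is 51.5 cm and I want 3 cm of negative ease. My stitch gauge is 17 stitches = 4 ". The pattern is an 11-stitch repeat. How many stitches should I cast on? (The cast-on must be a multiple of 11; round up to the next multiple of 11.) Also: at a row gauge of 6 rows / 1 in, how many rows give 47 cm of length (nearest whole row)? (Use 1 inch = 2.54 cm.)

Finished = 51.5 − 3 = 48.5 cm.
48.5 cm × 1/2.54 = 19.09 inches.
17/4 = 4.25 sts per in; 19.09 × 4.25 = 81.15 sts.
Next multiple of 11 → 88.
47 cm = 18.50 inches; × 6 = 111.02 → 111 rows.

Cast on 88 stitches; work 111 rows.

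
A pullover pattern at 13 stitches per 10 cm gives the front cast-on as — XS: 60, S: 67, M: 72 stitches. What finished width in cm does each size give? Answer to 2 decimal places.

13/10 = 1.3 sts per cm.
XS: 60 / 1.3 = 46.154 → 46.15 cm.
S: 67 / 1.3 = 51.538 → 51.54 cm.
M: 72 / 1.3 = 55.385 → 55.38 cm.

XS 46.15 cm; S 51.54 cm; M 55.38 cm.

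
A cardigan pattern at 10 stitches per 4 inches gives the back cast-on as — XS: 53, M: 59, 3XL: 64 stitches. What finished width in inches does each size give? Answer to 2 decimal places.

10/4 = 2.5 sts per in.
XS: 53 / 2.5 = 21.200 → 21.20 in.
M: 59 / 2.5 = 23.600 → 23.60 in.
3XL: 64 / 2.5 = 25.600 → 25.60 in.

XS 21.20 inches; M 23.60 inches; 3XL 25.60 inches.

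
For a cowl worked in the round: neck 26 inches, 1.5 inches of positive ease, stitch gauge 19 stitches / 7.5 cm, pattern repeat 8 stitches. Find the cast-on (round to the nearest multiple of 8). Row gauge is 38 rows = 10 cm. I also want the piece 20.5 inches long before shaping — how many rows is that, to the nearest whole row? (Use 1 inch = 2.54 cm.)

Finished = 26 + 1.5 = 27.5 inches.
27.5 inches × 2.54 = 69.85 cm.
19/7.5 = 2.533 sts per cm; 69.85 × 2.533 = 176.95 sts.
Nearest multiple of 8 → 176.
20.5 inches = 52.07 cm; × 3.8 = 197.87 → 198 rows.

Cast on 176 stitches; work 198 rows.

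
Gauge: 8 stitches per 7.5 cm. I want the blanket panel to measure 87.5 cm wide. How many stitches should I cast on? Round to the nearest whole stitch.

8 stitches / 7.5 cm = 1.067 stitches per cm.
87.5 × 1.067 = 93.33 stitches.
Round to nearest → 93.

CO 93 sts.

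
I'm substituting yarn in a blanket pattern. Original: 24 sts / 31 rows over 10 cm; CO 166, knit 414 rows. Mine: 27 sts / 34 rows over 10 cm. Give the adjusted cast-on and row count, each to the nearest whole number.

Stitches: 166 × 27/24 = 186.75 → 187.
Rows: 414 × 34/31 = 454.06 → 454.

Cast on 187 stitches; work 454 rows.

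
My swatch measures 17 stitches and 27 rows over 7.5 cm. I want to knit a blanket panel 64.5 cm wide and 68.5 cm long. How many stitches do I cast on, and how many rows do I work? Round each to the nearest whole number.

Cast on 146 stitches and work 247 rows.

Stitch gauge = 17/7.5 = 2.267 sts/cm; 64.5 × 2.267 = 146.20 → 146 sts.
Row gauge = 27/7.5 = 3.6 rows/cm; 68.5 × 3.6 = 246.60 → 247 rows.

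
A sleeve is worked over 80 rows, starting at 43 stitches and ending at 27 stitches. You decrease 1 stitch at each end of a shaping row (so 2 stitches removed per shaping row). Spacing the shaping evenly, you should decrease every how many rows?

Stitches to remove: |27 − 43| = 16.
Shaping rows needed: 16 / 2 = 8.
80 rows / 8 = every 10 rows.

Decrease every 10th row.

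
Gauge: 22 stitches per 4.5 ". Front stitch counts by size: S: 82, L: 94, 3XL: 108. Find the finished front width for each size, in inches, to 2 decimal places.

22/4.5 = 4.889 sts per in.
S: 82 / 4.889 = 16.773 → 16.77 in.
L: 94 / 4.889 = 19.227 → 19.23 in.
3XL: 108 / 4.889 = 22.091 → 22.09 in.

S 16.77 inches; L 19.23 inches; 3XL 22.09 inches.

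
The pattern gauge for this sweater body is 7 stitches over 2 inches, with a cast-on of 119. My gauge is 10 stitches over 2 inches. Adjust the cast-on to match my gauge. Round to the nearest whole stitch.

Scale factor = 10 / 7 = 1.429.
119 × 10 / 7 = 170.00 sts.

CO 170 sts.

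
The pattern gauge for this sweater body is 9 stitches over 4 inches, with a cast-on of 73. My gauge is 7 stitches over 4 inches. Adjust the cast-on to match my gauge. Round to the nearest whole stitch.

Cast on 57 stitches.

Scale factor = 7 / 9 = 0.778.
73 × 7 / 9 = 56.78 sts.
→ 57 sts.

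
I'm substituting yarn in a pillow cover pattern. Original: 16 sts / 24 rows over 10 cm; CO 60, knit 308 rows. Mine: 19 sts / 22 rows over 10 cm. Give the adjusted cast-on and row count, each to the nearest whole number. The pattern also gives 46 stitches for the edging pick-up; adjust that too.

Cast on 71 stitches; work 282 rows; edging pick-up 55 stitches.

Stitches: 60 × 19/16 = 71.25 → 71.
Rows: 308 × 22/24 = 282.33 → 282.
edging pick-up: 46 × 19/16 = 54.62 → 55.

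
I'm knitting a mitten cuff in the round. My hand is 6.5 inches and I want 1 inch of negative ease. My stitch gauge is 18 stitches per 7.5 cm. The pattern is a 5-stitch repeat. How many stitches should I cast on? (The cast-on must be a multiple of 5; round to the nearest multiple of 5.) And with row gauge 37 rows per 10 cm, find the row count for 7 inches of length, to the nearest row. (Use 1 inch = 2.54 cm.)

Cast on 35 stitches; work 66 rows.

Finished = 6.5 − 1 = 5.5 inches.
5.5 inches × 2.54 = 13.97 cm.
18/7.5 = 2.4 sts per cm; 13.97 × 2.4 = 33.53 sts.
Nearest multiple of 5 → 35.
7 inches = 17.78 cm; × 3.7 = 65.79 → 66 rows.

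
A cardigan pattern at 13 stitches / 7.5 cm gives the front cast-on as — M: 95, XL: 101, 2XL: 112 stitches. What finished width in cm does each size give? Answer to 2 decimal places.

13/7.5 = 1.733 sts per cm.
M: 95 / 1.733 = 54.808 → 54.81 cm.
XL: 101 / 1.733 = 58.269 → 58.27 cm.
2XL: 112 / 1.733 = 64.615 → 64.62 cm.

M 54.81 cm; XL 58.27 cm; 2XL 64.62 cm.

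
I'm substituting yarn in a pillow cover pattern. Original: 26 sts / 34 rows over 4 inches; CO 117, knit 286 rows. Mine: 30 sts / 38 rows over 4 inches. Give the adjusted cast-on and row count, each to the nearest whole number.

Stitches: 117 × 30/26 = 135.00 → 135.
Rows: 286 × 38/34 = 319.65 → 320.

Cast on 135 stitches; work 320 rows.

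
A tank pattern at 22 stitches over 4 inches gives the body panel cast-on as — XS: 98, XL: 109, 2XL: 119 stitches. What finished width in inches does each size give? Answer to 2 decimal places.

XS 17.82 inches; XL 19.82 inches; 2XL 21.64 inches.

22/4 = 5.5 sts per in.
XS: 98 / 5.5 = 17.818 → 17.82 in.
XL: 109 / 5.5 = 19.818 → 19.82 in.
2XL: 119 / 5.5 = 21.636 → 21.64 in.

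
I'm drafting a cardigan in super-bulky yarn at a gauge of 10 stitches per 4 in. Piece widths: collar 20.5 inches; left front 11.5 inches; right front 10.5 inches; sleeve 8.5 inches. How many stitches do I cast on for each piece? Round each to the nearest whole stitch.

Rate = 10/4 = 2.5 sts per in.
collar: 20.5 × 2.5 = 51.25 → 51.
left front: 11.5 × 2.5 = 28.75 → 29.
right front: 10.5 × 2.5 = 26.25 → 26.
sleeve: 8.5 × 2.5 = 21.25 → 21.

collar 51; left front 29; right front 26; sleeve 21.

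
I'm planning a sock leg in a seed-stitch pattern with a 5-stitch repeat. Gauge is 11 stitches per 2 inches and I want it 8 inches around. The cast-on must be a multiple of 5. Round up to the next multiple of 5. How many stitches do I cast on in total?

45 stitches.

11 / 2 = 5.5 sts per inch.
8 × 5.5 = 44.00 sts.
Next multiple of 5: 45.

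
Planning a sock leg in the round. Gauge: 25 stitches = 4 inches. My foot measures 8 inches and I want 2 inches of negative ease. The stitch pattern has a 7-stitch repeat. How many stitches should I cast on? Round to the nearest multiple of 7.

Finished = 8 − 2 = 6 inches.
25 / 4 = 6.25 sts/in.
6 × 6.25 = 37.50 sts.
Nearest multiple of 7: 35.

CO 35 sts.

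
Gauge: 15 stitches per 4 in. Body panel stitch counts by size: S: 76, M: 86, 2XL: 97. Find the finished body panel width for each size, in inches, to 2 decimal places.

15/4 = 3.75 sts per in.
S: 76 / 3.75 = 20.267 → 20.27 in.
M: 86 / 3.75 = 22.933 → 22.93 in.
2XL: 97 / 3.75 = 25.867 → 25.87 in.

S 20.27 inches; M 22.93 inches; 2XL 25.87 inches.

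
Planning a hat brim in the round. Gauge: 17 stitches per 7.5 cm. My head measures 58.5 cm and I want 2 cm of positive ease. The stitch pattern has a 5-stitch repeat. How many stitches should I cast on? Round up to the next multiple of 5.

Finished = 58.5 + 2 = 60.5 cm.
17 / 7.5 = 2.267 sts/cm.
60.5 × 2.267 = 137.13 sts.
Next multiple of 5: 140.

CO 140 sts.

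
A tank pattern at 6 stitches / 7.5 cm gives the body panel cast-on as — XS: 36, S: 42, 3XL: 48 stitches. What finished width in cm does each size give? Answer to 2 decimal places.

6/7.5 = 0.8 sts per cm.
XS: 36 / 0.8 = 45.000 → 45.00 cm.
S: 42 / 0.8 = 52.500 → 52.50 cm.
3XL: 48 / 0.8 = 60.000 → 60.00 cm.

XS 45.00 cm; S 52.50 cm; 3XL 60.00 cm.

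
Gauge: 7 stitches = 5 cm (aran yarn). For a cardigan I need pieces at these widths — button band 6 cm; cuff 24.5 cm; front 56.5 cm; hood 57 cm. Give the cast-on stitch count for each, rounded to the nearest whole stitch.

button band 8; cuff 34; front 79; hood 80.

Rate = 7/5 = 1.4 sts per cm.
button band: 6 × 1.4 = 8.40 → 8.
cuff: 24.5 × 1.4 = 34.30 → 34.
front: 56.5 × 1.4 = 79.10 → 79.
hood: 57 × 1.4 = 79.80 → 80.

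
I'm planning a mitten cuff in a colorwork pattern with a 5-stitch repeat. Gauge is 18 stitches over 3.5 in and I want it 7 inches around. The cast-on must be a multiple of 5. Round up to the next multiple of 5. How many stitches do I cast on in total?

CO 40 sts.

18 / 3.5 = 5.143 sts per inch.
7 × 5.143 = 36.00 sts.
Next multiple of 5: 40.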